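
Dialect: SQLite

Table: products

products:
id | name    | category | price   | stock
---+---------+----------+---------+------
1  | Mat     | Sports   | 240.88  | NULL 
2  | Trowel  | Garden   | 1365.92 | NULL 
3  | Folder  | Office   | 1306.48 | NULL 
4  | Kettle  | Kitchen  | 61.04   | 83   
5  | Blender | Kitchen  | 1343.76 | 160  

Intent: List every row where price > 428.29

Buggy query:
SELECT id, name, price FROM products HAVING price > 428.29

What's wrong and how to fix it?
Bug: This is a non-aggregate query (no GROUP BY, no aggregates), so in SQLite the HAVING clause is invalid here; a row-level condition belongs in WHERE

Fix: Use WHERE for row-level filtering

Corrected query:
SELECT id, name, price FROM products WHERE price > 428.29

Result:
id | name    | price  
---+---------+--------
2  | Trowel  | 1365.92
3  | Folder  | 1306.48
5  | Blender | 1343.76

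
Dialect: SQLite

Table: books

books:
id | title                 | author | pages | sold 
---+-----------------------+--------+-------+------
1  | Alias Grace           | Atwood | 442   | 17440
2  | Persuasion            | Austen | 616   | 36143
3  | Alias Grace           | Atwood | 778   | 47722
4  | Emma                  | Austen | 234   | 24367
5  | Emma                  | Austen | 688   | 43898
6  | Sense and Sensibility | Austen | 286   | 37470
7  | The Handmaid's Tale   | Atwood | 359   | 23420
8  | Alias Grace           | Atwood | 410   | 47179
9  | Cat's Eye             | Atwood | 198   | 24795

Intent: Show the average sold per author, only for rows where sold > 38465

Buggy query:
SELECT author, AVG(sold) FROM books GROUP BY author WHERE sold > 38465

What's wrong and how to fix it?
Bug: WHERE cannot follow GROUP BY

Fix: Move the WHERE clause before GROUP BY

Corrected query:
SELECT author, AVG(sold) FROM books WHERE sold > 38465 GROUP BY author

Result:
author | AVG(sold)
-------+----------
Atwood | 47450.5  
Austen | 43898    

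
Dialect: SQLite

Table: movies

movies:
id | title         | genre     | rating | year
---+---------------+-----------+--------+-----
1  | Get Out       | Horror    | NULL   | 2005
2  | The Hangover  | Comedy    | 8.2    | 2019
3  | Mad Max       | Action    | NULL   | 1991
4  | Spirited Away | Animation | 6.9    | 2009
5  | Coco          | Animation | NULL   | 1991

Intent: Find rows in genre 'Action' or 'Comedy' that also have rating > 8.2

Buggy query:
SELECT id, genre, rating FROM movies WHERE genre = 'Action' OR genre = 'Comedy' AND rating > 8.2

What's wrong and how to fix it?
Bug: AND binds tighter than OR, so this parses as genre = 'Action' OR (genre = 'Comedy' AND rating > 8.2)

Fix: Group the OR with parentheses (or use IN), then AND the threshold

Corrected query:
SELECT id, genre, rating FROM movies WHERE (genre = 'Action' OR genre = 'Comedy') AND rating > 8.2

Result:
(no rows)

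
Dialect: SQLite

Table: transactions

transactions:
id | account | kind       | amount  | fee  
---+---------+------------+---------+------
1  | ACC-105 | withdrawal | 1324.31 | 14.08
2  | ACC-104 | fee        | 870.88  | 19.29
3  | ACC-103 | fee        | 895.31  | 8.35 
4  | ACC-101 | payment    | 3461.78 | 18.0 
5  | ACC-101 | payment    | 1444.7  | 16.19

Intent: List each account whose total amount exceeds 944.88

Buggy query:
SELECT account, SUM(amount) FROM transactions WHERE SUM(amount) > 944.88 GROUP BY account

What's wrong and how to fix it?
Bug: WHERE runs before GROUP BY, so aggregates aren't available there

Fix: Use HAVING (which filters groups after aggregation) instead of WHERE

Corrected query:
SELECT account, SUM(amount) FROM transactions GROUP BY account HAVING SUM(amount) > 944.88

Result:
account | SUM(amount)
--------+------------
ACC-101 | 4906.48    
ACC-105 | 1324.31    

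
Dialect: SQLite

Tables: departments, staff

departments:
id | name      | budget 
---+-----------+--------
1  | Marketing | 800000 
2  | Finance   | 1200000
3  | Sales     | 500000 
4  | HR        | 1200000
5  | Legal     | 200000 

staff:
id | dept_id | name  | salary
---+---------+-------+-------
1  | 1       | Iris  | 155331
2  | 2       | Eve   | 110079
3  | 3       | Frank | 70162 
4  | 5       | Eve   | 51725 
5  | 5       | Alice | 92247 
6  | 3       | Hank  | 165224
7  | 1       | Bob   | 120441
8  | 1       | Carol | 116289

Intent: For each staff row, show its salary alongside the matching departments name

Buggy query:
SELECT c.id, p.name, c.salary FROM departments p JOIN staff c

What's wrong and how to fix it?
Bug: JOIN with no ON clause produces a cartesian product; every staff row pairs with every departments row

Fix: Add ON c.dept_id = p.id to the JOIN

Corrected query:
SELECT c.id, p.name, c.salary FROM departments p JOIN staff c ON c.dept_id = p.id

Result:
id | name      | salary
---+-----------+-------
1  | Marketing | 155331
2  | Finance   | 110079
3  | Sales     | 70162 
4  | Legal     | 51725 
5  | Legal     | 92247 
6  | Sales     | 165224
7  | Marketing | 120441
8  | Marketing | 116289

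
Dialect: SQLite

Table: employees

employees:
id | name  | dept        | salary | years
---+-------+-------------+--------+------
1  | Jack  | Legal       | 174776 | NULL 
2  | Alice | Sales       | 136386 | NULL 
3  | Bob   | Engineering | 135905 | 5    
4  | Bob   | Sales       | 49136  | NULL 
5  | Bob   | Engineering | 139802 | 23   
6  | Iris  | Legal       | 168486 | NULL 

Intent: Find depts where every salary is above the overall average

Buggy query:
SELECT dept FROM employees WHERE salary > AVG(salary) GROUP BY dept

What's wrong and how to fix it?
Bug: AVG() is an aggregate; it can't sit directly in WHERE

Fix: Compute the overall average in a scalar subquery and compare each group's MIN against it in HAVING

Corrected query:
SELECT dept FROM employees GROUP BY dept HAVING MIN(salary) > (SELECT AVG(salary) FROM employees)

Result:
dept       
-----------
Engineering
Legal      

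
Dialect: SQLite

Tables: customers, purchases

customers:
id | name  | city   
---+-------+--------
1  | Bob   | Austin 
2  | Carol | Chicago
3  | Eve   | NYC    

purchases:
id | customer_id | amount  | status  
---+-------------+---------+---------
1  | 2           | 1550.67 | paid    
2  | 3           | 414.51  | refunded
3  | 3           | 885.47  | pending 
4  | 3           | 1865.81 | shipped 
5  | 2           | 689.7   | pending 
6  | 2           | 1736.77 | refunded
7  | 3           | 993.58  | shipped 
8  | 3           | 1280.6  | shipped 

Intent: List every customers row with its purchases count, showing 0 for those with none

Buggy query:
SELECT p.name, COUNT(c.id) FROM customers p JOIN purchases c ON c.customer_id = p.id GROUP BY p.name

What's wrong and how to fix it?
Bug: INNER JOIN drops customers rows that have no matching purchases rows

Fix: Switch to LEFT JOIN to retain unmatched parent rows

Corrected query:
SELECT p.name, COUNT(c.id) FROM customers p LEFT JOIN purchases c ON c.customer_id = p.id GROUP BY p.name

Result:
name  | COUNT(c.id)
------+------------
Bob   | 0          
Carol | 3          
Eve   | 5          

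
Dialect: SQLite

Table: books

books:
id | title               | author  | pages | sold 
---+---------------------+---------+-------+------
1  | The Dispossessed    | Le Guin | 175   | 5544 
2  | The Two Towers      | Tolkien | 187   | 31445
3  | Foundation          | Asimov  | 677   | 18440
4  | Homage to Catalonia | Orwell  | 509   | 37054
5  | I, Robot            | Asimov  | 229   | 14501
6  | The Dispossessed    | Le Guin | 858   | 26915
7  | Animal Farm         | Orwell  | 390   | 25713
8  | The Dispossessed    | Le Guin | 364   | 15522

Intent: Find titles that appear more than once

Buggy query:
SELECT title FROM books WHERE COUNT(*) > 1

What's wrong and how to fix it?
Bug: WHERE can't reference COUNT(*); aggregates are computed after WHERE

Fix: GROUP BY title, then filter groups with HAVING COUNT(*) > 1

Corrected query:
SELECT title FROM books GROUP BY title HAVING COUNT(*) > 1

Result:
title           
----------------
The Dispossessed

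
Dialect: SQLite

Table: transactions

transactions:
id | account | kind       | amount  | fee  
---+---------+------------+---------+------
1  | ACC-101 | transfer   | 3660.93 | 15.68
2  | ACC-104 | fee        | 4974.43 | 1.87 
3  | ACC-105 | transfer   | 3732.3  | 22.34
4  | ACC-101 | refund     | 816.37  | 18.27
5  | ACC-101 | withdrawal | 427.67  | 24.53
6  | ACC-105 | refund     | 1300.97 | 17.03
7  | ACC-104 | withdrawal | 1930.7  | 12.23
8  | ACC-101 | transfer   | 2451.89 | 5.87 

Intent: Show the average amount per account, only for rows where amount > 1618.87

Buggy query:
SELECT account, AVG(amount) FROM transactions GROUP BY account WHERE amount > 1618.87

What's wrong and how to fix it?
Bug: WHERE cannot follow GROUP BY

Fix: Place WHERE between FROM and GROUP BY

Corrected query:
SELECT account, AVG(amount) FROM transactions WHERE amount > 1618.87 GROUP BY account

Result:
account | AVG(amount)
--------+------------
ACC-101 | 3056.41    
ACC-104 | 3452.565   
ACC-105 | 3732.3     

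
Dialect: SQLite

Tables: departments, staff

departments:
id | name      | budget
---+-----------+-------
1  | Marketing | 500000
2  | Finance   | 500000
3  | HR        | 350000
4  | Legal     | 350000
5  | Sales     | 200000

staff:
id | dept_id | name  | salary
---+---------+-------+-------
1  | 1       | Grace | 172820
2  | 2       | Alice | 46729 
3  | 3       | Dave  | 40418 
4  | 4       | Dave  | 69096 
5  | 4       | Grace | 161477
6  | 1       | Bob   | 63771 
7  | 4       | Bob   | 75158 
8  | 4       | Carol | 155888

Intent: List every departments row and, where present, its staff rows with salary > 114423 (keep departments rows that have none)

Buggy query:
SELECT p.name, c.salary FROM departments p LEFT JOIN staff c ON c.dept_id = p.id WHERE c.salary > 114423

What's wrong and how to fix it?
Bug: Filtering c.salary in WHERE discards the NULL rows produced by LEFT JOIN, turning it into an inner join

Fix: Put 'c.salary > 114423' in the JOIN's ON clause instead of WHERE

Corrected query:
SELECT p.name, c.salary FROM departments p LEFT JOIN staff c ON c.dept_id = p.id AND c.salary > 114423

Result:
name      | salary
----------+-------
Marketing | 172820
Finance   | NULL  
HR        | NULL  
Legal     | 155888
Legal     | 161477
Sales     | NULL  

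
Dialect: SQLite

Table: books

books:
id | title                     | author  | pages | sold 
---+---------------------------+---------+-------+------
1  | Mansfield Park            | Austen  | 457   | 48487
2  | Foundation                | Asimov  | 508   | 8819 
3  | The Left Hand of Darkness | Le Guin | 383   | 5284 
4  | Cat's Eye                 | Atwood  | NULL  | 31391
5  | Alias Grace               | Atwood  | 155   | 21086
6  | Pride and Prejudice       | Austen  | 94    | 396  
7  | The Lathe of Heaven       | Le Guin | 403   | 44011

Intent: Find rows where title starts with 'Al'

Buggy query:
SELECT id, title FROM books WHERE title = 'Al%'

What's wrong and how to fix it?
Bug: Wildcards only work with LIKE; '=' treats '%' as a literal character

Fix: Use LIKE for wildcard pattern matching

Corrected query:
SELECT id, title FROM books WHERE title LIKE 'Al%'

Result:
id | title      
---+------------
5  | Alias Grace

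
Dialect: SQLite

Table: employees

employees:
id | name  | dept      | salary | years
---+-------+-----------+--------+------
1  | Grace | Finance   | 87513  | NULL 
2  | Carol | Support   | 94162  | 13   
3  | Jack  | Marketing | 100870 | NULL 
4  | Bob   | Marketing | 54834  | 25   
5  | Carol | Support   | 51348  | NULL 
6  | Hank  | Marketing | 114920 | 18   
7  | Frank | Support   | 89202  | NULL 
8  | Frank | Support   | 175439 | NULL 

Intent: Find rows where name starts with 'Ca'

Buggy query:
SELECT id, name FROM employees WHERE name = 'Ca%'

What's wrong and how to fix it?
Bug: Wildcards only work with LIKE; '=' treats '%' as a literal character

Fix: Replace '=' with LIKE so 'Ca%' is treated as a pattern

Corrected query:
SELECT id, name FROM employees WHERE name LIKE 'Ca%'

Result:
id | name 
---+------
2  | Carol
5  | Carol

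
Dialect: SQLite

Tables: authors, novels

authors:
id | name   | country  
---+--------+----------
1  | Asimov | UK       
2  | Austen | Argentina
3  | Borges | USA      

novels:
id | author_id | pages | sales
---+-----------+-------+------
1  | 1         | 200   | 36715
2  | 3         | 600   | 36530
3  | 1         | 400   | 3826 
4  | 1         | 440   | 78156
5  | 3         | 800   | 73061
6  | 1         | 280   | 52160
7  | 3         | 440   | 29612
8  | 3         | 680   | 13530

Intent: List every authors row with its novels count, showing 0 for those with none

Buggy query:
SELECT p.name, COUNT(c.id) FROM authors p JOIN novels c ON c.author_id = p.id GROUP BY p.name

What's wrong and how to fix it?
Bug: An inner join excludes parents with zero children

Fix: Use LEFT JOIN so parents without children still appear (COUNT(c.id) gives 0)

Corrected query:
SELECT p.name, COUNT(c.id) FROM authors p LEFT JOIN novels c ON c.author_id = p.id GROUP BY p.name

Result:
name   | COUNT(c.id)
-------+------------
Asimov | 4          
Austen | 0          
Borges | 4          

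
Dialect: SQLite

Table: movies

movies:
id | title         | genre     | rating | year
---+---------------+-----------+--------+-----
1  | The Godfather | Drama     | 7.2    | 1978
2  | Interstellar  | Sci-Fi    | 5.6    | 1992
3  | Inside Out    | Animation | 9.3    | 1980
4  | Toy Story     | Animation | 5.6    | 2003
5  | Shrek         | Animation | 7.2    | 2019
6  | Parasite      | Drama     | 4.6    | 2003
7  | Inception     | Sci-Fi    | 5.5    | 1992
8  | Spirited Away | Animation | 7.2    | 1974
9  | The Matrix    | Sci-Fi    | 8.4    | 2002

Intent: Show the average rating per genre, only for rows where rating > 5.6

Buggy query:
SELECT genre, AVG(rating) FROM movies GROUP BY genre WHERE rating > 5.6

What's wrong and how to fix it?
Bug: Row-level WHERE must come before GROUP BY in the clause order

Fix: Move the WHERE clause before GROUP BY

Corrected query:
SELECT genre, AVG(rating) FROM movies WHERE rating > 5.6 GROUP BY genre

Result:
genre     | AVG(rating)
----------+------------
Animation | 7.9        
Drama     | 7.2        
Sci-Fi    | 8.4        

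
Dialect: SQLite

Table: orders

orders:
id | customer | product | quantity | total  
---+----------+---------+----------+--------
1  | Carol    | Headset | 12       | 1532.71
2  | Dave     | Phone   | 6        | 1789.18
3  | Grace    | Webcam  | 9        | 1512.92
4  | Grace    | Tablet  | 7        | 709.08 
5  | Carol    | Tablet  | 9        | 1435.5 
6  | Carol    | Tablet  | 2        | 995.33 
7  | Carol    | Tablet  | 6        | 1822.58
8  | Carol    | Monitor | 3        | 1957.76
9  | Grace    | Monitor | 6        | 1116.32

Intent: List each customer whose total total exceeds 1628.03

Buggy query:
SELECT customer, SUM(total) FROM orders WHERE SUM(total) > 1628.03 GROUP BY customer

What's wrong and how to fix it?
Bug: WHERE runs before GROUP BY, so aggregates aren't available there

Fix: Use HAVING (which filters groups after aggregation) instead of WHERE

Corrected query:
SELECT customer, SUM(total) FROM orders GROUP BY customer HAVING SUM(total) > 1628.03

Result:
customer | SUM(total)
---------+-----------
Carol    | 7743.88   
Dave     | 1789.18   
Grace    | 3338.32   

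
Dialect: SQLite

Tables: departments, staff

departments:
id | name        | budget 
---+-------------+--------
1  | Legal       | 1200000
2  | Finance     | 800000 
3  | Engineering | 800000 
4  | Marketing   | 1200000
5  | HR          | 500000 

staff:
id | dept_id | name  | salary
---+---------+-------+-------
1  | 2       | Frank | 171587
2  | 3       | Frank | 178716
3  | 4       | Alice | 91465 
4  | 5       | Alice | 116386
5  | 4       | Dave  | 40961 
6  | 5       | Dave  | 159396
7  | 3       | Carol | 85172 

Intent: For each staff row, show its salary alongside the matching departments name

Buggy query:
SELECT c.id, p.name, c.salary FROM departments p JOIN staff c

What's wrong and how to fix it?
Bug: Missing join condition: each staff row is matched to all departments rows instead of just its own

Fix: Specify the join condition linking the foreign key to the parent id

Corrected query:
SELECT c.id, p.name, c.salary FROM departments p JOIN staff c ON c.dept_id = p.id

Result:
id | name        | salary
---+-------------+-------
1  | Finance     | 171587
2  | Engineering | 178716
3  | Marketing   | 91465 
4  | HR          | 116386
5  | Marketing   | 40961 
6  | HR          | 159396
7  | Engineering | 85172 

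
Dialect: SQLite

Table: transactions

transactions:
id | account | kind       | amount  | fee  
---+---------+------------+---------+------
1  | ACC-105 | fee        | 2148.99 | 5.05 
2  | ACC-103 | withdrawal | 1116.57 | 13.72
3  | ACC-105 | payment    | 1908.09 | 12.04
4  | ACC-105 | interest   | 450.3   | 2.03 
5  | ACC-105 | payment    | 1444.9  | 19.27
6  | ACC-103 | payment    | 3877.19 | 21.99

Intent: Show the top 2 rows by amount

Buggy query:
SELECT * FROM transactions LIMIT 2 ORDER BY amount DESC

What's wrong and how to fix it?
Bug: LIMIT must come after ORDER BY

Fix: Swap the clauses: ORDER BY first, then LIMIT

Corrected query:
SELECT * FROM transactions ORDER BY amount DESC LIMIT 2

Result:
id | account | kind    | amount  | fee  
---+---------+---------+---------+------
6  | ACC-103 | payment | 3877.19 | 21.99
1  | ACC-105 | fee     | 2148.99 | 5.05 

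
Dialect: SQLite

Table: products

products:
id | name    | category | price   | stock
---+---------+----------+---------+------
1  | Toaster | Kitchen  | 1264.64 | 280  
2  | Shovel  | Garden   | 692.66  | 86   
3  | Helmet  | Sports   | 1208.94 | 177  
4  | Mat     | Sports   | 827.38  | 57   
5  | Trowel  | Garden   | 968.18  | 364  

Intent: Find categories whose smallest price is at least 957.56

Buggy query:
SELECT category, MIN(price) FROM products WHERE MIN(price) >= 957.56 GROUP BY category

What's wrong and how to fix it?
Bug: Aggregates like MIN are computed per group after WHERE runs

Fix: Use HAVING for the per-group MIN condition

Corrected query:
SELECT category, MIN(price) FROM products GROUP BY category HAVING MIN(price) >= 957.56

Result:
category | MIN(price)
---------+-----------
Kitchen  | 1264.64   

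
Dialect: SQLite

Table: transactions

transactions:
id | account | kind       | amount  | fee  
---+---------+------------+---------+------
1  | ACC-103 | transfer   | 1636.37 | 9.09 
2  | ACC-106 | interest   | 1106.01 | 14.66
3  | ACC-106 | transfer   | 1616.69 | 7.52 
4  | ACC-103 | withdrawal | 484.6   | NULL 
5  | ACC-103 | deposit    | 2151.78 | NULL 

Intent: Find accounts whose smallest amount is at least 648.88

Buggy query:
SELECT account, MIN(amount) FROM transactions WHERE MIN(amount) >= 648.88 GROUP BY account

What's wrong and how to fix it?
Bug: MIN() in WHERE is a misuse of aggregate

Fix: Use HAVING for the per-group MIN condition

Corrected query:
SELECT account, MIN(amount) FROM transactions GROUP BY account HAVING MIN(amount) >= 648.88

Result:
account | MIN(amount)
--------+------------
ACC-106 | 1106.01    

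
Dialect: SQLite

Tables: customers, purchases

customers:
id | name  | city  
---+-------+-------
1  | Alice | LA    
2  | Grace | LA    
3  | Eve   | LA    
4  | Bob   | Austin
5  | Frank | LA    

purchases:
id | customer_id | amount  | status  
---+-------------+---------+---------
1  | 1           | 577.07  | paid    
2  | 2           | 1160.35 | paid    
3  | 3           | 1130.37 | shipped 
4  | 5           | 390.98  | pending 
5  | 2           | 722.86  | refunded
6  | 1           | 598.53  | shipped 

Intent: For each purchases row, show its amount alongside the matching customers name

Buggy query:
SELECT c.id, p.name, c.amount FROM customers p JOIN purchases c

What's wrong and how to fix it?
Bug: Missing join condition: each purchases row is matched to all customers rows instead of just its own

Fix: Add ON c.customer_id = p.id to the JOIN

Corrected query:
SELECT c.id, p.name, c.amount FROM customers p JOIN purchases c ON c.customer_id = p.id

Result:
id | name  | amount 
---+-------+--------
1  | Alice | 577.07 
2  | Grace | 1160.35
3  | Eve   | 1130.37
4  | Frank | 390.98 
5  | Grace | 722.86 
6  | Alice | 598.53 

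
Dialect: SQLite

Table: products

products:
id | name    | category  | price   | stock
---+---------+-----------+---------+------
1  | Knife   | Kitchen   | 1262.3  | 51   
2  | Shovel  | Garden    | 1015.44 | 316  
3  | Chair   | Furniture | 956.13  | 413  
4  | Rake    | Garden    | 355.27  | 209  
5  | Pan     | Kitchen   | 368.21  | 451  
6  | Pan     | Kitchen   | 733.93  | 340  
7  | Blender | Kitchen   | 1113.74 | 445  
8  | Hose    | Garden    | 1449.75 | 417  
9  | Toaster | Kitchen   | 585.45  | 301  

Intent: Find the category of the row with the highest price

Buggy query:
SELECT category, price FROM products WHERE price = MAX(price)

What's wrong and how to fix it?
Bug: MAX(price) is an aggregate and cannot be used directly in WHERE

Fix: Use a subquery: WHERE price = (SELECT MAX(price) FROM products)

Corrected query:
SELECT category, price FROM products WHERE price = (SELECT MAX(price) FROM products)

Result:
category | price  
---------+--------
Garden   | 1449.75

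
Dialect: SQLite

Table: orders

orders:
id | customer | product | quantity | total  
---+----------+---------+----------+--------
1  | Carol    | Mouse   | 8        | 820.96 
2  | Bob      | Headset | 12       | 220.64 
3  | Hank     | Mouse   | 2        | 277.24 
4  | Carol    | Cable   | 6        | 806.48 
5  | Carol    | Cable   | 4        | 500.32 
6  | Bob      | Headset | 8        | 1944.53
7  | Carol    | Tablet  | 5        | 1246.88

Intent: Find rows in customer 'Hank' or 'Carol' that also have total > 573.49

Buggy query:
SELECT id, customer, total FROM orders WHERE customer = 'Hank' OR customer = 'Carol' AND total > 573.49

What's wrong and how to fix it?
Bug: AND binds tighter than OR, so this parses as customer = 'Hank' OR (customer = 'Carol' AND total > 573.49)

Fix: Add parentheses around the OR so the AND applies to both alternatives

Corrected query:
SELECT id, customer, total FROM orders WHERE (customer = 'Hank' OR customer = 'Carol') AND total > 573.49

Result:
id | customer | total  
---+----------+--------
1  | Carol    | 820.96 
4  | Carol    | 806.48 
7  | Carol    | 1246.88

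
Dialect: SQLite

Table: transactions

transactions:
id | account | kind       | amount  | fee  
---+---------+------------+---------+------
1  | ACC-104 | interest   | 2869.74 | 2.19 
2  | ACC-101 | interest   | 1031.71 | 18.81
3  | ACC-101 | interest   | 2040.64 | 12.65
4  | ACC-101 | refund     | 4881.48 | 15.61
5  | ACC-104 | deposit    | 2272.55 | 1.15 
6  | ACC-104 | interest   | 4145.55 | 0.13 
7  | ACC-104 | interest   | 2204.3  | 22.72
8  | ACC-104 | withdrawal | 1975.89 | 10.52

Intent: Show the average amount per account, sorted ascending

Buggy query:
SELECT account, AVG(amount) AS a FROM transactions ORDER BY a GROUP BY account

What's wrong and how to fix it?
Bug: ORDER BY appears before GROUP BY; SQL clause order requires GROUP BY first

Fix: Move ORDER BY to the end, after GROUP BY

Corrected query:
SELECT account, AVG(amount) AS a FROM transactions GROUP BY account ORDER BY a

Result:
account | a          
--------+------------
ACC-101 | 2651.276667
ACC-104 | 2693.606   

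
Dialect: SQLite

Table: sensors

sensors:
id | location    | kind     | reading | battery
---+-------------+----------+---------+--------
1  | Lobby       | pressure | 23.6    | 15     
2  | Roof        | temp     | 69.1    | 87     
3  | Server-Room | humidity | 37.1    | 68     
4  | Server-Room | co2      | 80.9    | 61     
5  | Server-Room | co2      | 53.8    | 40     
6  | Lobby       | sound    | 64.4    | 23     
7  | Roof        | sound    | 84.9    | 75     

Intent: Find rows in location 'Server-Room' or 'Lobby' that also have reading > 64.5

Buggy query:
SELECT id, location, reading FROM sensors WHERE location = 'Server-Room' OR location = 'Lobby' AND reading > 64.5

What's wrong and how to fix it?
Bug: AND binds tighter than OR, so this parses as location = 'Server-Room' OR (location = 'Lobby' AND reading > 64.5)

Fix: Group the OR with parentheses (or use IN), then AND the threshold

Corrected query:
SELECT id, location, reading FROM sensors WHERE (location = 'Server-Room' OR location = 'Lobby') AND reading > 64.5

Result:
id | location    | reading
---+-------------+--------
4  | Server-Room | 80.9   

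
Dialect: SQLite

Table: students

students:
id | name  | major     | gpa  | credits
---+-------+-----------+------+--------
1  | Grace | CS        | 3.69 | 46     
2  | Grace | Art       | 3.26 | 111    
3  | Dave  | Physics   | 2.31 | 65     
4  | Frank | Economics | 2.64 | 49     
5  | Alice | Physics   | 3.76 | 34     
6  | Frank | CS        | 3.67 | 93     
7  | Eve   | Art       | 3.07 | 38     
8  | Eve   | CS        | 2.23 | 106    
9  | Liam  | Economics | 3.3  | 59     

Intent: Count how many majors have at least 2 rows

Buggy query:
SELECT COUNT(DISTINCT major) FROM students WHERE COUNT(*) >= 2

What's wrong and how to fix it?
Bug: COUNT(*) cannot appear in WHERE; the per-group count doesn't exist yet

Fix: Group first with HAVING COUNT(*) >= 2, then COUNT the resulting groups

Corrected query:
SELECT COUNT(*) FROM (SELECT major FROM students GROUP BY major HAVING COUNT(*) >= 2)

Result:
COUNT(*)
--------
4       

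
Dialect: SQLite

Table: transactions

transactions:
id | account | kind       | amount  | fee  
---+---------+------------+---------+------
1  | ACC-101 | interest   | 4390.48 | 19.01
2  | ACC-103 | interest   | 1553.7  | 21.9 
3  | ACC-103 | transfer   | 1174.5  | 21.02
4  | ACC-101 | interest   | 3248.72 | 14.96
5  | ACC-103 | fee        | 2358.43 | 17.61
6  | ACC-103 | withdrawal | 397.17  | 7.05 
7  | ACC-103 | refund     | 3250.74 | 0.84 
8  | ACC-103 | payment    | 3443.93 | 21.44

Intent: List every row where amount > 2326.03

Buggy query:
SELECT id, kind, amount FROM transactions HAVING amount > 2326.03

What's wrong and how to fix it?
Bug: HAVING filters the output of aggregation, but this query has no GROUP BY and no aggregate functions, so SQLite rejects it (HAVING clause on a non-aggregate query); the condition here is per row

Fix: Use WHERE for row-level filtering

Corrected query:
SELECT id, kind, amount FROM transactions WHERE amount > 2326.03

Result:
id | kind     | amount 
---+----------+--------
1  | interest | 4390.48
4  | interest | 3248.72
5  | fee      | 2358.43
7  | refund   | 3250.74
8  | payment  | 3443.93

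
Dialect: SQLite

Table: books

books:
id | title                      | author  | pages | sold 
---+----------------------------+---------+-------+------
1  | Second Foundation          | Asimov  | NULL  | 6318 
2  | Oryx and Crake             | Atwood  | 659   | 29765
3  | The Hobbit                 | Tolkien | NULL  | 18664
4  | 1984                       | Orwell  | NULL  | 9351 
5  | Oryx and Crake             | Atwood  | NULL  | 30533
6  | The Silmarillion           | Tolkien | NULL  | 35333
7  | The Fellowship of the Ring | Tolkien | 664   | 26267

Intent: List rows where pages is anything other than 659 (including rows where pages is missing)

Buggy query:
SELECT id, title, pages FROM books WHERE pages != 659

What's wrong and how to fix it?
Bug: 'pages != 659' is unknown when pages is NULL, so NULL rows are silently excluded

Fix: Handle NULL separately with IS NULL alongside the inequality

Corrected query:
SELECT id, title, pages FROM books WHERE pages != 659 OR pages IS NULL

Result:
id | title                      | pages
---+----------------------------+------
1  | Second Foundation          | NULL 
3  | The Hobbit                 | NULL 
4  | 1984                       | NULL 
5  | Oryx and Crake             | NULL 
6  | The Silmarillion           | NULL 
7  | The Fellowship of the Ring | 664  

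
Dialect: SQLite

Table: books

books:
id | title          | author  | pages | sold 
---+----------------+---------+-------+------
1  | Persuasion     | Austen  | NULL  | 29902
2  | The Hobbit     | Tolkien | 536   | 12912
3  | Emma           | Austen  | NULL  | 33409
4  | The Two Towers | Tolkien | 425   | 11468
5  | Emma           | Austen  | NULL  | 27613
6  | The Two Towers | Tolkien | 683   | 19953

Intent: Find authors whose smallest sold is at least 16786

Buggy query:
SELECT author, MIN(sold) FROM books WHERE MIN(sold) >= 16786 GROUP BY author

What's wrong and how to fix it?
Bug: MIN() in WHERE is a misuse of aggregate

Fix: Replace WHERE with HAVING after the GROUP BY

Corrected query:
SELECT author, MIN(sold) FROM books GROUP BY author HAVING MIN(sold) >= 16786

Result:
author | MIN(sold)
-------+----------
Austen | 27613    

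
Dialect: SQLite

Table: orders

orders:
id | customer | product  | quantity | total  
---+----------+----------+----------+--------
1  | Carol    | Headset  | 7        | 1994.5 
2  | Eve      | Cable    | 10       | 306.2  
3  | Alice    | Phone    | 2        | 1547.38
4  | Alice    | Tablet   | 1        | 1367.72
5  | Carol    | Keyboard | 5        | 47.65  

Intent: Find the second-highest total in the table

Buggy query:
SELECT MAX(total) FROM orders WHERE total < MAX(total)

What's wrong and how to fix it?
Bug: The inner MAX is an aggregate inside WHERE, which is not allowed

Fix: Put the inner MAX in a scalar subquery

Corrected query:
SELECT MAX(total) FROM orders WHERE total < (SELECT MAX(total) FROM orders)

Result:
MAX(total)
----------
1547.38   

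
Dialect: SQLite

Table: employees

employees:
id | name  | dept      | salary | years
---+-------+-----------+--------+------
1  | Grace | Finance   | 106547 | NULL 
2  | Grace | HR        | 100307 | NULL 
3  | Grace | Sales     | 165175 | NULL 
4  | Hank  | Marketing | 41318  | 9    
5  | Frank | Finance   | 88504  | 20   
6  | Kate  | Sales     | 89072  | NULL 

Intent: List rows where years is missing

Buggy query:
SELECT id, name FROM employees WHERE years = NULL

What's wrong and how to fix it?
Bug: Comparing to NULL with '=' never matches; NULL = NULL is unknown, not true

Fix: Replace '= NULL' with 'IS NULL'

Corrected query:
SELECT id, name FROM employees WHERE years IS NULL

Result:
id | name 
---+------
1  | Grace
2  | Grace
3  | Grace
6  | Kate 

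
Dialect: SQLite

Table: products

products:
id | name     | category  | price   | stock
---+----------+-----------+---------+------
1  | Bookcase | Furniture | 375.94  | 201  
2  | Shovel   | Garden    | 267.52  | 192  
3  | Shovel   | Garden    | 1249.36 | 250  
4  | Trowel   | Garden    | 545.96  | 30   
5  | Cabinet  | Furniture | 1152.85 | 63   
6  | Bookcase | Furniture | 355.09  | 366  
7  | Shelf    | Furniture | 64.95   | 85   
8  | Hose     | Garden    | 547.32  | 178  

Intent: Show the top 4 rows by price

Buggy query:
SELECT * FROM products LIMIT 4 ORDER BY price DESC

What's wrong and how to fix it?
Bug: LIMIT must come after ORDER BY

Fix: Sort with ORDER BY, then apply LIMIT

Corrected query:
SELECT * FROM products ORDER BY price DESC LIMIT 4

Result:
id | name    | category  | price   | stock
---+---------+-----------+---------+------
3  | Shovel  | Garden    | 1249.36 | 250  
5  | Cabinet | Furniture | 1152.85 | 63   
8  | Hose    | Garden    | 547.32  | 178  
4  | Trowel  | Garden    | 545.96  | 30   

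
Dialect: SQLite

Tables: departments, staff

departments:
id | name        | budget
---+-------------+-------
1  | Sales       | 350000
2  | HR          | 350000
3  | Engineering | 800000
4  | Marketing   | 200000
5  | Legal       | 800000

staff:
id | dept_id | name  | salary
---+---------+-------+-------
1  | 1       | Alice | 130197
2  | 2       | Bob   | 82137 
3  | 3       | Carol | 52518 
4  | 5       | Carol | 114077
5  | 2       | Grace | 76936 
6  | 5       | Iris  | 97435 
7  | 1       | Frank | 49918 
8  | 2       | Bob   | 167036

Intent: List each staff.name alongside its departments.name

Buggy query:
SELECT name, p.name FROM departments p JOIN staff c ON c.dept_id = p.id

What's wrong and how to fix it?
Bug: Both tables have a 'name' column; the unqualified reference is ambiguous

Fix: Qualify the column with its table alias (c.name)

Corrected query:
SELECT c.name, p.name FROM departments p JOIN staff c ON c.dept_id = p.id

Result:
name  | name       
------+------------
Alice | Sales      
Bob   | HR         
Carol | Engineering
Carol | Legal      
Grace | HR         
Iris  | Legal      
Frank | Sales      
Bob   | HR         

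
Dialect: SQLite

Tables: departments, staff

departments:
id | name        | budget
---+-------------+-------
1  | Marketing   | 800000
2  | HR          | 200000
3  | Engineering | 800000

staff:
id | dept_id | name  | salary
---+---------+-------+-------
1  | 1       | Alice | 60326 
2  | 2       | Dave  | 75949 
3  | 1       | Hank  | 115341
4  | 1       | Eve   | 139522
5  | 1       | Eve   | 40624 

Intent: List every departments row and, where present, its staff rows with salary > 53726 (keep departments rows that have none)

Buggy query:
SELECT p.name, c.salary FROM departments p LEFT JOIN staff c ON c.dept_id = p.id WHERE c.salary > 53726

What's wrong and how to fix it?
Bug: A WHERE condition on the right-hand table after LEFT JOIN drops unmatched parents

Fix: Put 'c.salary > 53726' in the JOIN's ON clause instead of WHERE

Corrected query:
SELECT p.name, c.salary FROM departments p LEFT JOIN staff c ON c.dept_id = p.id AND c.salary > 53726

Result:
name        | salary
------------+-------
Marketing   | 60326 
Marketing   | 115341
Marketing   | 139522
HR          | 75949 
Engineering | NULL  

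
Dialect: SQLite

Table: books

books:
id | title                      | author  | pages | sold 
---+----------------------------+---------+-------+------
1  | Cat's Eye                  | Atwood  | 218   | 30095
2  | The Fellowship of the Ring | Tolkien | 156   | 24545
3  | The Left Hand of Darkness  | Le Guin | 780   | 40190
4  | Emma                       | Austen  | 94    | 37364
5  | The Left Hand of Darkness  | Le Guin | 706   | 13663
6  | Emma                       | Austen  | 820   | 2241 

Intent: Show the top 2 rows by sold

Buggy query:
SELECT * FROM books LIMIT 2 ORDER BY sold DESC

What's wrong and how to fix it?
Bug: LIMIT must come after ORDER BY

Fix: Sort with ORDER BY, then apply LIMIT

Corrected query:
SELECT * FROM books ORDER BY sold DESC LIMIT 2

Result:
id | title                     | author  | pages | sold 
---+---------------------------+---------+-------+------
3  | The Left Hand of Darkness | Le Guin | 780   | 40190
4  | Emma                      | Austen  | 94    | 37364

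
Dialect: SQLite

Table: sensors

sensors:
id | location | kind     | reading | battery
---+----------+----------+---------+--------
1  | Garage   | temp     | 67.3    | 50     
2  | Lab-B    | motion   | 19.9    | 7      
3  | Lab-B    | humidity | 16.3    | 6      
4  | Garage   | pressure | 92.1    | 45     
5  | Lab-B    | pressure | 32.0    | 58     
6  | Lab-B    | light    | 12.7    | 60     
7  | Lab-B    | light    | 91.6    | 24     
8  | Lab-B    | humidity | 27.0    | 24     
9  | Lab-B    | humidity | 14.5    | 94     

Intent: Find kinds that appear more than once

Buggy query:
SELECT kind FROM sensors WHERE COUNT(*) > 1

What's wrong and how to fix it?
Bug: COUNT(*) is an aggregate and cannot be used in WHERE

Fix: GROUP BY kind, then filter groups with HAVING COUNT(*) > 1

Corrected query:
SELECT kind FROM sensors GROUP BY kind HAVING COUNT(*) > 1

Result:
kind    
--------
humidity
light   
pressure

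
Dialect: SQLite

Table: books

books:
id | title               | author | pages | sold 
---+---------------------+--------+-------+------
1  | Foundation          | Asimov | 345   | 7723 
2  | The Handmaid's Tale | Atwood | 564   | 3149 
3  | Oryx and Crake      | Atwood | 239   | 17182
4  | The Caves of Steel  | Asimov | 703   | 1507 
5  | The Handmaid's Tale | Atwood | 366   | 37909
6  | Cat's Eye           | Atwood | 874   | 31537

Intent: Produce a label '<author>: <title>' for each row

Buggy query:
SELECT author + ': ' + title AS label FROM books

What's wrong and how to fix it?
Bug: '+' is numeric addition; on text columns SQLite converts them to 0 instead of concatenating

Fix: Use the || operator for string concatenation

Corrected query:
SELECT author || ': ' || title AS label FROM books

Result:
label                      
---------------------------
Asimov: Foundation         
Atwood: The Handmaid's Tale
Atwood: Oryx and Crake     
Asimov: The Caves of Steel 
Atwood: The Handmaid's Tale
Atwood: Cat's Eye          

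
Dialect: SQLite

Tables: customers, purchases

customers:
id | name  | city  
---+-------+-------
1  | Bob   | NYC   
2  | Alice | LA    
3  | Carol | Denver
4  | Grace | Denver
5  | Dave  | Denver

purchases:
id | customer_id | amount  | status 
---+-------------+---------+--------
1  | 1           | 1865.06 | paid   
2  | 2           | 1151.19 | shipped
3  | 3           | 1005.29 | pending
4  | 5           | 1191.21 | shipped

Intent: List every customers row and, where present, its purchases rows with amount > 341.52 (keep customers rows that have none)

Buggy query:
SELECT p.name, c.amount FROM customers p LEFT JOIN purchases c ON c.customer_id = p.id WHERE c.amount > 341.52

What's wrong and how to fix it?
Bug: Filtering c.amount in WHERE discards the NULL rows produced by LEFT JOIN, turning it into an inner join

Fix: Move the right-table condition into the ON clause so unmatched parents are kept

Corrected query:
SELECT p.name, c.amount FROM customers p LEFT JOIN purchases c ON c.customer_id = p.id AND c.amount > 341.52

Result:
name  | amount 
------+--------
Bob   | 1865.06
Alice | 1151.19
Carol | 1005.29
Grace | NULL   
Dave  | 1191.21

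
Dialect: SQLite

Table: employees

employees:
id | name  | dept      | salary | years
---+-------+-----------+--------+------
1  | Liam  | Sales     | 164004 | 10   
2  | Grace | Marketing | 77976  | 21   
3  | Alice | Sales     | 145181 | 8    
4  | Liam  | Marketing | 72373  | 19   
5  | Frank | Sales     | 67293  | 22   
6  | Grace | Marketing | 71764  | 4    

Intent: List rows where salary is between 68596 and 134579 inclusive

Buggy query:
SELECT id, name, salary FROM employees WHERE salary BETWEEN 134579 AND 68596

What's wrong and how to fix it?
Bug: The bounds are reversed; BETWEEN a AND b requires a <= b to match anything

Fix: Write BETWEEN 68596 AND 134579

Corrected query:
SELECT id, name, salary FROM employees WHERE salary BETWEEN 68596 AND 134579

Result:
id | name  | salary
---+-------+-------
2  | Grace | 77976 
4  | Liam  | 72373 
6  | Grace | 71764 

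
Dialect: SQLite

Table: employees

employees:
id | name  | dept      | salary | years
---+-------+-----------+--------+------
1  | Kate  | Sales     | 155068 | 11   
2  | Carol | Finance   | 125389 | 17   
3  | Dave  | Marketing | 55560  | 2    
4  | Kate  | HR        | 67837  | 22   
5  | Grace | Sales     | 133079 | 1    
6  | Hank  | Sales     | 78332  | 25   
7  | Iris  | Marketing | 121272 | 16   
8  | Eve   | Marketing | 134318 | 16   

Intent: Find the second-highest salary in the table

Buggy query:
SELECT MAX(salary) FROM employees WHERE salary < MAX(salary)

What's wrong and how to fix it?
Bug: The inner MAX is an aggregate inside WHERE, which is not allowed

Fix: Put the inner MAX in a scalar subquery

Corrected query:
SELECT MAX(salary) FROM employees WHERE salary < (SELECT MAX(salary) FROM employees)

Result:
MAX(salary)
-----------
134318     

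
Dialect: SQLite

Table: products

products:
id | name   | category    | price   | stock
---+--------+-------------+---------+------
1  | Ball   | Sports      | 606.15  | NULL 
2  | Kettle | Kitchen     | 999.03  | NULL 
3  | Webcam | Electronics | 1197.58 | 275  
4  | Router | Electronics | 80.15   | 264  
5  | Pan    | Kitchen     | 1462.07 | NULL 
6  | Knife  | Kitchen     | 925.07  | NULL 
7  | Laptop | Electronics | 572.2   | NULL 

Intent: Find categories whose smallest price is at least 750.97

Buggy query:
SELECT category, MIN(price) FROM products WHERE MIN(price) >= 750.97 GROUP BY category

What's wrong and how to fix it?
Bug: MIN() in WHERE is a misuse of aggregate

Fix: Replace WHERE with HAVING after the GROUP BY

Corrected query:
SELECT category, MIN(price) FROM products GROUP BY category HAVING MIN(price) >= 750.97

Result:
category | MIN(price)
---------+-----------
Kitchen  | 925.07    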